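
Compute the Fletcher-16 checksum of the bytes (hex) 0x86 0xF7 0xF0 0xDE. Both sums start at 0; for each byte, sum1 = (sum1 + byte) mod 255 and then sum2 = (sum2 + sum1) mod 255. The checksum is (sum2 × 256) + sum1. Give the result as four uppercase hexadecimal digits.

C24E

Running sums (mod 255):
  after byte 0 (0x86): sum1=134, sum2=134
  after byte 1 (0xF7): sum1=126, sum2=5
  after byte 2 (0xF0): sum1=111, sum2=116
  after byte 3 (0xDE): sum1=78, sum2=194
Checksum = sum2·256 + sum1 = 194·256 + 78 = 49742 = 0xC24E.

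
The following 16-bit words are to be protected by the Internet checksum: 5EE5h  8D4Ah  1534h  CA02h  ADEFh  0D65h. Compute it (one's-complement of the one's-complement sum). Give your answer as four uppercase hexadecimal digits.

7944

One's-complement addition (fold any carry out of bit 15 back into bit 0):
  0x5EE5 + 0x8D4A = 0x0EC2F
  0xEC2F + 0x1534 = 0x10163 → wrap carry → 0x0164
  0x0164 + 0xCA02 = 0x0CB66
  0xCB66 + 0xADEF = 0x17955 → wrap carry → 0x7956
  0x7956 + 0x0D65 = 0x086BB
One's-complement sum = 0x86BB.
Checksum = ~0x86BB & 0xFFFF = 0x7944.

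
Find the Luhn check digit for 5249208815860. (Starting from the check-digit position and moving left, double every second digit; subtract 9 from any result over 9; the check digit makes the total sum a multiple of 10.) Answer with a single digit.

1

Partial digits right→left: 0 6 8 5 1 8 8 0 2 9 4 2 5
Double every second digit counting from the check-digit position (so the 1st, 3rd, 5th, ... of the partial from the right).
  doubled (with −9 where >9): 0 7 2 7 4 8 1 → sum 29
  kept as-is: 6 5 8 0 9 2 → sum 30
Total = 29 + 30 = 59.
Check digit = (10 − (59 mod 10)) mod 10 = 1.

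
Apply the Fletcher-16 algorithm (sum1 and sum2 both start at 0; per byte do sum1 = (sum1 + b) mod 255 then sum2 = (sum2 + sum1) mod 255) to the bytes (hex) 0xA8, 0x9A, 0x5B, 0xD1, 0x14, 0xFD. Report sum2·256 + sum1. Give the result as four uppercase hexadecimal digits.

Running sums (mod 255):
  after byte 0 (0xA8): sum1=168, sum2=168
  after byte 1 (0x9A): sum1=67, sum2=235
  after byte 2 (0x5B): sum1=158, sum2=138
  after byte 3 (0xD1): sum1=112, sum2=250
  after byte 4 (0x14): sum1=132, sum2=127
  after byte 5 (0xFD): sum1=130, sum2=2
Checksum = sum2·256 + sum1 = 2·256 + 130 = 642 = 0x0282.

0282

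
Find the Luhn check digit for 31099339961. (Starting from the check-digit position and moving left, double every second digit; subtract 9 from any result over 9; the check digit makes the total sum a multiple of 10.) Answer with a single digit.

Partial digits right→left: 1 6 9 9 3 3 9 9 0 1 3
Double every second digit counting from the check-digit position (so the 1st, 3rd, 5th, ... of the partial from the right).
  doubled (with −9 where >9): 2 9 6 9 0 6 → sum 32
  kept as-is: 6 9 3 9 1 → sum 28
Total = 32 + 28 = 60.
Check digit = (10 − (60 mod 10)) mod 10 = 0.

0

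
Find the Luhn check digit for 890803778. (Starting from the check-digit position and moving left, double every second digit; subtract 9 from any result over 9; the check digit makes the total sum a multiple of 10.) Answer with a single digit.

Partial digits right→left: 8 7 7 3 0 8 0 9 8
Double every second digit counting from the check-digit position (so the 1st, 3rd, 5th, ... of the partial from the right).
  doubled (with −9 where >9): 7 5 0 0 7 → sum 19
  kept as-is: 7 3 8 9 → sum 27
Total = 19 + 27 = 46.
Check digit = (10 − (46 mod 10)) mod 10 = 4.

4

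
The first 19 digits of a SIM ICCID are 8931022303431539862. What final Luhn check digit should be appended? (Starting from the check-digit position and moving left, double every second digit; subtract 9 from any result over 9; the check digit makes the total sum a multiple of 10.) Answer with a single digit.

5

Partial digits right→left: 2 6 8 9 3 5 1 3 4 3 0 3 2 2 0 1 3 9 8
Double every second digit counting from the check-digit position (so the 1st, 3rd, 5th, ... of the partial from the right).
  doubled (with −9 where >9): 4 7 6 2 8 0 4 0 6 7 → sum 44
  kept as-is: 6 9 5 3 3 3 2 1 9 → sum 41
Total = 44 + 41 = 85.
Check digit = (10 − (85 mod 10)) mod 10 = 5.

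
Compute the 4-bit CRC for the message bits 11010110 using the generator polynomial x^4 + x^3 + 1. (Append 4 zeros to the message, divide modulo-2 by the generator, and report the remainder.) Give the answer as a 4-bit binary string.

Append 4 zeros: 110101100000. Divide by 11001 (XOR where the leading bit is 1):
  pos 0: 11010 XOR 11001 = 00011
  pos 3: 11110 XOR 11001 = 00111
  pos 5: 11100 XOR 11001 = 00101
  pos 7: 10100 XOR 11001 = 01101
Remainder (last 4 bits) = 1101. This is the CRC / FCS.

1101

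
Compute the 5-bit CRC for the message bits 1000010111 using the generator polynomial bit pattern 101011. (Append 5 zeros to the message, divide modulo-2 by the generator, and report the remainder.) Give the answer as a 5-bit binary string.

Append 5 zeros: 100001011100000. Divide by 101011 (XOR where the leading bit is 1):
  pos 0: 100001 XOR 101011 = 001010
  pos 2: 101001 XOR 101011 = 000010
  pos 6: 101100 XOR 101011 = 000111
  pos 9: 111000 XOR 101011 = 010011
Remainder (last 5 bits) = 10011. This is the CRC / FCS.

10011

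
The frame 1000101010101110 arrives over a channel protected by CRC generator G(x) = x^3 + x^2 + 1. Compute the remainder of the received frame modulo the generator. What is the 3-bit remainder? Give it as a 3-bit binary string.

Modulo-2 division of 1000101010101110 by 1101:
  pos 0: 1000 XOR 1101 = 0101
  pos 1: 1011 XOR 1101 = 0110
  pos 2: 1100 XOR 1101 = 0001
  pos 5: 1101 XOR 1101 = 0000
  pos 10: 1011 XOR 1101 = 0110
  pos 11: 1101 XOR 1101 = 0000
Remainder = 000 (zero — the frame passes the CRC check).

000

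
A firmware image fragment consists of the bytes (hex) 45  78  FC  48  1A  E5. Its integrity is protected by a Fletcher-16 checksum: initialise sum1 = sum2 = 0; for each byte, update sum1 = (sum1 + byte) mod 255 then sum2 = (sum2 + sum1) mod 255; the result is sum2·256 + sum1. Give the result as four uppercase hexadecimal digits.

Running sums (mod 255):
  after byte 0 (45): sum1=69, sum2=69
  after byte 1 (78): sum1=189, sum2=3
  after byte 2 (FC): sum1=186, sum2=189
  after byte 3 (48): sum1=3, sum2=192
  after byte 4 (1A): sum1=29, sum2=221
  after byte 5 (E5): sum1=3, sum2=224
Checksum = sum2·256 + sum1 = 224·256 + 3 = 57347 = 0xE003.

E003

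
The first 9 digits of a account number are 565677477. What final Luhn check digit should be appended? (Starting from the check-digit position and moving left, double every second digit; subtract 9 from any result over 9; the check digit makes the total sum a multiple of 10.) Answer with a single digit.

4

Partial digits right→left: 7 7 4 7 7 6 5 6 5
Double every second digit counting from the check-digit position (so the 1st, 3rd, 5th, ... of the partial from the right).
  doubled (with −9 where >9): 5 8 5 1 1 → sum 20
  kept as-is: 7 7 6 6 → sum 26
Total = 20 + 26 = 46.
Check digit = (10 − (46 mod 10)) mod 10 = 4.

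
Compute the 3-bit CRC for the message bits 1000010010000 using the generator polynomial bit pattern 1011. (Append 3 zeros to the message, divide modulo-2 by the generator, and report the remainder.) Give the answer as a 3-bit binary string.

Append 3 zeros: 1000010010000000. Divide by 1011 (XOR where the leading bit is 1):
  pos 0: 1000 XOR 1011 = 0011
  pos 2: 1101 XOR 1011 = 0110
  pos 3: 1100 XOR 1011 = 0111
  pos 4: 1110 XOR 1011 = 0101
  pos 5: 1011 XOR 1011 = 0000
Remainder (last 3 bits) = 000. This is the CRC / FCS.

000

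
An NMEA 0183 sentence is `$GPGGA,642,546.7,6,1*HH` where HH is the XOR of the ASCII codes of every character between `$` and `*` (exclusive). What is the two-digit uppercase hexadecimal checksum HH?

4F

XOR the ASCII codes of the payload characters:
  'G' = 0x47 → acc = 0x47
  'P' = 0x50 → acc = 0x17
  'G' = 0x47 → acc = 0x50
  'G' = 0x47 → acc = 0x17
  'A' = 0x41 → acc = 0x56
  ',' = 0x2C → acc = 0x7A
  '6' = 0x36 → acc = 0x4C
  '4' = 0x34 → acc = 0x78
  '2' = 0x32 → acc = 0x4A
  ',' = 0x2C → acc = 0x66
  '5' = 0x35 → acc = 0x53
  '4' = 0x34 → acc = 0x67
  '6' = 0x36 → acc = 0x51
  '.' = 0x2E → acc = 0x7F
  '7' = 0x37 → acc = 0x48
  ',' = 0x2C → acc = 0x64
  '6' = 0x36 → acc = 0x52
  ',' = 0x2C → acc = 0x7E
  '1' = 0x31 → acc = 0x4F
Checksum = 0x4F.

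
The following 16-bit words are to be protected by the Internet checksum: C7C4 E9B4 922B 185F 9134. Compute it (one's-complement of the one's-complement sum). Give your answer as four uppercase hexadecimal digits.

12C7

One's-complement addition (fold any carry out of bit 15 back into bit 0):
  0xC7C4 + 0xE9B4 = 0x1B178 → wrap carry → 0xB179
  0xB179 + 0x922B = 0x143A4 → wrap carry → 0x43A5
  0x43A5 + 0x185F = 0x05C04
  0x5C04 + 0x9134 = 0x0ED38
One's-complement sum = 0xED38.
Checksum = ~0xED38 & 0xFFFF = 0x12C7.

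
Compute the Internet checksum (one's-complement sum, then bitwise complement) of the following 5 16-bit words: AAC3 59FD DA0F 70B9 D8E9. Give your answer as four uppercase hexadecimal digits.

One's-complement addition (fold any carry out of bit 15 back into bit 0):
  0xAAC3 + 0x59FD = 0x104C0 → wrap carry → 0x04C1
  0x04C1 + 0xDA0F = 0x0DED0
  0xDED0 + 0x70B9 = 0x14F89 → wrap carry → 0x4F8A
  0x4F8A + 0xD8E9 = 0x12873 → wrap carry → 0x2874
One's-complement sum = 0x2874.
Checksum = ~0x2874 & 0xFFFF = 0xD78B.

D78B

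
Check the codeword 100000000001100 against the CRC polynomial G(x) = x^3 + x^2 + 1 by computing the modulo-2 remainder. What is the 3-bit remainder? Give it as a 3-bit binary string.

000

Modulo-2 division of 100000000001100 by 1101:
  pos 0: 1000 XOR 1101 = 0101
  pos 1: 1010 XOR 1101 = 0111
  pos 2: 1110 XOR 1101 = 0011
  pos 4: 1100 XOR 1101 = 0001
  pos 7: 1000 XOR 1101 = 0101
  pos 8: 1011 XOR 1101 = 0110
  pos 9: 1101 XOR 1101 = 0000
Remainder = 000 (zero — the frame passes the CRC check).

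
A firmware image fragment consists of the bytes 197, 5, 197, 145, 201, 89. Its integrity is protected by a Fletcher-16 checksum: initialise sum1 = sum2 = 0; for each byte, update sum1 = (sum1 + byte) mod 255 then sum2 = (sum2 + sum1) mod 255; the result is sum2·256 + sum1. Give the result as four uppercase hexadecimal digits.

7445

Running sums (mod 255):
  after byte 0 (197): sum1=197, sum2=197
  after byte 1 (5): sum1=202, sum2=144
  after byte 2 (197): sum1=144, sum2=33
  after byte 3 (145): sum1=34, sum2=67
  after byte 4 (201): sum1=235, sum2=47
  after byte 5 (89): sum1=69, sum2=116
Checksum = sum2·256 + sum1 = 116·256 + 69 = 29765 = 0x7445.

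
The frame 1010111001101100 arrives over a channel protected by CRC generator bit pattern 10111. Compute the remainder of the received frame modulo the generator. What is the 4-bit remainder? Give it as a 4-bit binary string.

1011

Modulo-2 division of 1010111001101100 by 10111:
  pos 0: 10101 XOR 10111 = 00010
  pos 3: 10110 XOR 10111 = 00001
  pos 7: 10110 XOR 10111 = 00001
  pos 11: 11100 XOR 10111 = 01011
Remainder = 1011 (nonzero — an error is detected).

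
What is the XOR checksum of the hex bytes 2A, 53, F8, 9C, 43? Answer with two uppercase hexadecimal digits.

5E

XOR the bytes together:
  start with 0x2A
  0x2A ⊕ 0x53 = 0x79
  0x79 ⊕ 0xF8 = 0x81
  0x81 ⊕ 0x9C = 0x1D
  0x1D ⊕ 0x43 = 0x5E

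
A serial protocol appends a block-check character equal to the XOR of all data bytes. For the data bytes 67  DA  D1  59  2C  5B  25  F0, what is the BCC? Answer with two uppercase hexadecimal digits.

XOR the bytes together:
  start with 0x67
  0x67 ⊕ 0xDA = 0xBD
  0xBD ⊕ 0xD1 = 0x6C
  0x6C ⊕ 0x59 = 0x35
  0x35 ⊕ 0x2C = 0x19
  0x19 ⊕ 0x5B = 0x42
  0x42 ⊕ 0x25 = 0x67
  0x67 ⊕ 0xF0 = 0x97

97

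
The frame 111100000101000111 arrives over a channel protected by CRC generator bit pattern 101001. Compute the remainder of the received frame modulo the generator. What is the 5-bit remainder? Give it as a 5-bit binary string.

11110

Modulo-2 division of 111100000101000111 by 101001:
  pos 0: 111100 XOR 101001 = 010101
  pos 1: 101010 XOR 101001 = 000011
  pos 5: 110010 XOR 101001 = 011011
  pos 6: 110111 XOR 101001 = 011110
  pos 7: 111100 XOR 101001 = 010101
  pos 8: 101010 XOR 101001 = 000011
  pos 12: 110111 XOR 101001 = 011110
Remainder = 11110 (nonzero — an error is detected).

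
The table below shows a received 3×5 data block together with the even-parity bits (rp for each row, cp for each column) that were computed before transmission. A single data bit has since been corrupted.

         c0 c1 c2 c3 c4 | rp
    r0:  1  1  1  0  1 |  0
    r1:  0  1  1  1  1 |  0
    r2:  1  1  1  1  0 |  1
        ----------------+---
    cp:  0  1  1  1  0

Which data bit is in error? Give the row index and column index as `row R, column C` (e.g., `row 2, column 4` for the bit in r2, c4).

Recompute each row's even parity and compare to rp:
  r0: data parity 0, sent rp 0 → ok
  r1: data parity 0, sent rp 0 → ok
  r2: data parity 0, sent rp 1 → mismatch
Recompute each column's even parity and compare to cp:
  c0: data parity 0, sent cp 0 → ok
  c1: data parity 1, sent cp 1 → ok
  c2: data parity 1, sent cp 1 → ok
  c3: data parity 0, sent cp 1 → mismatch
  c4: data parity 0, sent cp 0 → ok
Exactly one row (r2) and one column (c3) fail → the flipped bit is at their intersection.

row 2, column 3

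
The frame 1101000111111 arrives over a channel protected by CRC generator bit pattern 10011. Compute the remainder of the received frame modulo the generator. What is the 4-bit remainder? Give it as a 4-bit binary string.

Modulo-2 division of 1101000111111 by 10011:
  pos 0: 11010 XOR 10011 = 01001
  pos 1: 10010 XOR 10011 = 00001
  pos 5: 10111 XOR 10011 = 00100
  pos 7: 10011 XOR 10011 = 00000
Remainder = 0001 (nonzero — an error is detected).

0001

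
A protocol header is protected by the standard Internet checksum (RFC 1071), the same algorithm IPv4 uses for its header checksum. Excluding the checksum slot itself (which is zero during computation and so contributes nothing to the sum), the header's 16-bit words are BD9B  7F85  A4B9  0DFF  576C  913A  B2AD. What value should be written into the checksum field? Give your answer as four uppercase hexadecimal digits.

74D1

One's-complement addition (fold any carry out of bit 15 back into bit 0):
  0xBD9B + 0x7F85 = 0x13D20 → wrap carry → 0x3D21
  0x3D21 + 0xA4B9 = 0x0E1DA
  0xE1DA + 0x0DFF = 0x0EFD9
  0xEFD9 + 0x576C = 0x14745 → wrap carry → 0x4746
  0x4746 + 0x913A = 0x0D880
  0xD880 + 0xB2AD = 0x18B2D → wrap carry → 0x8B2E
One's-complement sum = 0x8B2E.
Checksum = ~0x8B2E & 0xFFFF = 0x74D1.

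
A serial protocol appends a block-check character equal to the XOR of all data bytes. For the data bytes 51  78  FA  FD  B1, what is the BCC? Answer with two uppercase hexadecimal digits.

XOR the bytes together:
  start with 0x51
  0x51 ⊕ 0x78 = 0x29
  0x29 ⊕ 0xFA = 0xD3
  0xD3 ⊕ 0xFD = 0x2E
  0x2E ⊕ 0xB1 = 0x9F

9F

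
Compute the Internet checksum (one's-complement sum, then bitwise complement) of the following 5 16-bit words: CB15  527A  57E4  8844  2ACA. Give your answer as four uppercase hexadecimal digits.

One's-complement addition (fold any carry out of bit 15 back into bit 0):
  0xCB15 + 0x527A = 0x11D8F → wrap carry → 0x1D90
  0x1D90 + 0x57E4 = 0x07574
  0x7574 + 0x8844 = 0x0FDB8
  0xFDB8 + 0x2ACA = 0x12882 → wrap carry → 0x2883
One's-complement sum = 0x2883.
Checksum = ~0x2883 & 0xFFFF = 0xD77C.

D77C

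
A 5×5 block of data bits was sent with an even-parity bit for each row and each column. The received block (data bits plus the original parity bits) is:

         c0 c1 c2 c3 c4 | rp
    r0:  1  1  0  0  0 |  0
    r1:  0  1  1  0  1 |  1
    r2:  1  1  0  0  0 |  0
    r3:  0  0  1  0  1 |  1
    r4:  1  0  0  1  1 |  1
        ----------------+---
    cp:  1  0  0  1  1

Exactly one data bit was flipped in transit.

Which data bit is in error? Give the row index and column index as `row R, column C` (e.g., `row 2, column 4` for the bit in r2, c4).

Recompute each row's even parity and compare to rp:
  r0: data parity 0, sent rp 0 → ok
  r1: data parity 1, sent rp 1 → ok
  r2: data parity 0, sent rp 0 → ok
  r3: data parity 0, sent rp 1 → mismatch
  r4: data parity 1, sent rp 1 → ok
Recompute each column's even parity and compare to cp:
  c0: data parity 1, sent cp 1 → ok
  c1: data parity 1, sent cp 0 → mismatch
  c2: data parity 0, sent cp 0 → ok
  c3: data parity 1, sent cp 1 → ok
  c4: data parity 1, sent cp 1 → ok
Exactly one row (r3) and one column (c1) fail → the flipped bit is at their intersection.

row 3, column 1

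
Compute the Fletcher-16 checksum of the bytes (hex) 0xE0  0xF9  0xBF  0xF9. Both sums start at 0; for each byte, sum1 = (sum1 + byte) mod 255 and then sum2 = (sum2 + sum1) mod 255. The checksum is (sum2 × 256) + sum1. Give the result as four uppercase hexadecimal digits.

EA94

Running sums (mod 255):
  after byte 0 (0xE0): sum1=224, sum2=224
  after byte 1 (0xF9): sum1=218, sum2=187
  after byte 2 (0xBF): sum1=154, sum2=86
  after byte 3 (0xF9): sum1=148, sum2=234
Checksum = sum2·256 + sum1 = 234·256 + 148 = 60052 = 0xEA94.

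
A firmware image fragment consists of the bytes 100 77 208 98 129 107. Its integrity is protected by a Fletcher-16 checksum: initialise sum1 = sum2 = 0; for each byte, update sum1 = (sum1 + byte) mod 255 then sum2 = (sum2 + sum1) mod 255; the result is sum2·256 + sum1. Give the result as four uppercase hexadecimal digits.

Running sums (mod 255):
  after byte 0 (100): sum1=100, sum2=100
  after byte 1 (77): sum1=177, sum2=22
  after byte 2 (208): sum1=130, sum2=152
  after byte 3 (98): sum1=228, sum2=125
  after byte 4 (129): sum1=102, sum2=227
  after byte 5 (107): sum1=209, sum2=181
Checksum = sum2·256 + sum1 = 181·256 + 209 = 46545 = 0xB5D1.

B5D1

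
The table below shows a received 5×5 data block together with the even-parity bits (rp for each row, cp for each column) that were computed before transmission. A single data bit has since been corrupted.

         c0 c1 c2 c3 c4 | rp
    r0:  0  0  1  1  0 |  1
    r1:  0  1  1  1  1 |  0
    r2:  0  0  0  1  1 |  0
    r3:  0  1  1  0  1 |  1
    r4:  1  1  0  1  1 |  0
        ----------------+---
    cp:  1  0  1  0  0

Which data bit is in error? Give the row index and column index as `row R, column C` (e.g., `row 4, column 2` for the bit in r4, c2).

row 0, column 1

Recompute each row's even parity and compare to rp:
  r0: data parity 0, sent rp 1 → mismatch
  r1: data parity 0, sent rp 0 → ok
  r2: data parity 0, sent rp 0 → ok
  r3: data parity 1, sent rp 1 → ok
  r4: data parity 0, sent rp 0 → ok
Recompute each column's even parity and compare to cp:
  c0: data parity 1, sent cp 1 → ok
  c1: data parity 1, sent cp 0 → mismatch
  c2: data parity 1, sent cp 1 → ok
  c3: data parity 0, sent cp 0 → ok
  c4: data parity 0, sent cp 0 → ok
Exactly one row (r0) and one column (c1) fail → the flipped bit is at their intersection.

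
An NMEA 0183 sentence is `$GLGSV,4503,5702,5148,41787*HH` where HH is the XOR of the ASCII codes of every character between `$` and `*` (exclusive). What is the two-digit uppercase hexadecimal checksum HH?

7E

XOR the ASCII codes of the payload characters:
  'G' = 0x47 → acc = 0x47
  'L' = 0x4C → acc = 0x0B
  'G' = 0x47 → acc = 0x4C
  'S' = 0x53 → acc = 0x1F
  'V' = 0x56 → acc = 0x49
  ',' = 0x2C → acc = 0x65
  '4' = 0x34 → acc = 0x51
  '5' = 0x35 → acc = 0x64
  '0' = 0x30 → acc = 0x54
  '3' = 0x33 → acc = 0x67
  ',' = 0x2C → acc = 0x4B
  '5' = 0x35 → acc = 0x7E
  '7' = 0x37 → acc = 0x49
  '0' = 0x30 → acc = 0x79
  '2' = 0x32 → acc = 0x4B
  ',' = 0x2C → acc = 0x67
  '5' = 0x35 → acc = 0x52
  '1' = 0x31 → acc = 0x63
  '4' = 0x34 → acc = 0x57
  '8' = 0x38 → acc = 0x6F
  ',' = 0x2C → acc = 0x43
  '4' = 0x34 → acc = 0x77
  '1' = 0x31 → acc = 0x46
  '7' = 0x37 → acc = 0x71
  '8' = 0x38 → acc = 0x49
  '7' = 0x37 → acc = 0x7E
Checksum = 0x7E.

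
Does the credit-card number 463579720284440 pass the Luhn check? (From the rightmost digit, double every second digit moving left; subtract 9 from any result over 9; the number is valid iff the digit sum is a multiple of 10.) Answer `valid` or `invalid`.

valid

From the right, keep odd positions and double even positions (subtract 9 from any doubled value over 9):
  doubled (positions 2,4,...): 8 8 4 4 9 1 3 → sum 37
  kept (positions 1,3,...): 0 4 8 0 7 7 3 4 → sum 33
Total = 70.
70 mod 10 = 0, so the number is valid.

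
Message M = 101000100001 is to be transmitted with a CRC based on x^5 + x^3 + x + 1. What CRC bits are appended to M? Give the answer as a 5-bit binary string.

Append 5 zeros: 10100010000100000. Divide by 101011 (XOR where the leading bit is 1):
  pos 0: 101000 XOR 101011 = 000011
  pos 4: 111000 XOR 101011 = 010011
  pos 5: 100110 XOR 101011 = 001101
  pos 7: 110110 XOR 101011 = 011101
  pos 8: 111010 XOR 101011 = 010001
  pos 9: 100010 XOR 101011 = 001001
  pos 11: 100100 XOR 101011 = 001111
Remainder (last 5 bits) = 01111. This is the CRC / FCS.

01111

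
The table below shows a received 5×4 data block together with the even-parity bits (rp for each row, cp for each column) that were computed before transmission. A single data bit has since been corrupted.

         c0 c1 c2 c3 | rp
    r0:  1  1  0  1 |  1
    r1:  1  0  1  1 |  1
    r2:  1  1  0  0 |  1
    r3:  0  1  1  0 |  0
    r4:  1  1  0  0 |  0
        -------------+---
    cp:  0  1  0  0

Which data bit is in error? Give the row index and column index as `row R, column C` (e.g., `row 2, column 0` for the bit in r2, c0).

Recompute each row's even parity and compare to rp:
  r0: data parity 1, sent rp 1 → ok
  r1: data parity 1, sent rp 1 → ok
  r2: data parity 0, sent rp 1 → mismatch
  r3: data parity 0, sent rp 0 → ok
  r4: data parity 0, sent rp 0 → ok
Recompute each column's even parity and compare to cp:
  c0: data parity 0, sent cp 0 → ok
  c1: data parity 0, sent cp 1 → mismatch
  c2: data parity 0, sent cp 0 → ok
  c3: data parity 0, sent cp 0 → ok
Exactly one row (r2) and one column (c1) fail → the flipped bit is at their intersection.

row 2, column 1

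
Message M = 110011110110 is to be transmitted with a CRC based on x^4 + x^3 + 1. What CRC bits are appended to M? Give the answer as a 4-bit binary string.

Append 4 zeros: 1100111101100000. Divide by 11001 (XOR where the leading bit is 1):
  pos 0: 11001 XOR 11001 = 00000
  pos 5: 11101 XOR 11001 = 00100
  pos 7: 10010 XOR 11001 = 01011
  pos 8: 10110 XOR 11001 = 01111
  pos 9: 11110 XOR 11001 = 00111
  pos 11: 11100 XOR 11001 = 00101
Remainder (last 4 bits) = 0101. This is the CRC / FCS.

0101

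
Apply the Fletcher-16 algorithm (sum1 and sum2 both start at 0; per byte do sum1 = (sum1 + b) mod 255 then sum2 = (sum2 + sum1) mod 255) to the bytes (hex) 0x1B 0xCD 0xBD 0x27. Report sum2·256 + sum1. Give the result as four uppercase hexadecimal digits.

Running sums (mod 255):
  after byte 0 (0x1B): sum1=27, sum2=27
  after byte 1 (0xCD): sum1=232, sum2=4
  after byte 2 (0xBD): sum1=166, sum2=170
  after byte 3 (0x27): sum1=205, sum2=120
Checksum = sum2·256 + sum1 = 120·256 + 205 = 30925 = 0x78CD.

78CD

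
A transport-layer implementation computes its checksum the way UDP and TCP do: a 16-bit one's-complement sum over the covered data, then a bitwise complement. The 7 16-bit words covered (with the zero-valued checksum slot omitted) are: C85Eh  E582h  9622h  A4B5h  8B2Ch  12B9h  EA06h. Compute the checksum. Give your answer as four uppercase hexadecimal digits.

8F59

One's-complement addition (fold any carry out of bit 15 back into bit 0):
  0xC85E + 0xE582 = 0x1ADE0 → wrap carry → 0xADE1
  0xADE1 + 0x9622 = 0x14403 → wrap carry → 0x4404
  0x4404 + 0xA4B5 = 0x0E8B9
  0xE8B9 + 0x8B2C = 0x173E5 → wrap carry → 0x73E6
  0x73E6 + 0x12B9 = 0x0869F
  0x869F + 0xEA06 = 0x170A5 → wrap carry → 0x70A6
One's-complement sum = 0x70A6.
Checksum = ~0x70A6 & 0xFFFF = 0x8F59.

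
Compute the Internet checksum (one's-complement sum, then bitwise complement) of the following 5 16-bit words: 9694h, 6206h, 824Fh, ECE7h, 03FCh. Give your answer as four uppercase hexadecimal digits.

9431

One's-complement addition (fold any carry out of bit 15 back into bit 0):
  0x9694 + 0x6206 = 0x0F89A
  0xF89A + 0x824F = 0x17AE9 → wrap carry → 0x7AEA
  0x7AEA + 0xECE7 = 0x167D1 → wrap carry → 0x67D2
  0x67D2 + 0x03FC = 0x06BCE
One's-complement sum = 0x6BCE.
Checksum = ~0x6BCE & 0xFFFF = 0x9431.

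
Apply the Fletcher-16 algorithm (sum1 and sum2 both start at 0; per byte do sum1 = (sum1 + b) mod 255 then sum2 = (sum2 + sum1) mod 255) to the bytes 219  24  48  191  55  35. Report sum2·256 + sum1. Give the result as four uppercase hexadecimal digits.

Running sums (mod 255):
  after byte 0 (219): sum1=219, sum2=219
  after byte 1 (24): sum1=243, sum2=207
  after byte 2 (48): sum1=36, sum2=243
  after byte 3 (191): sum1=227, sum2=215
  after byte 4 (55): sum1=27, sum2=242
  after byte 5 (35): sum1=62, sum2=49
Checksum = sum2·256 + sum1 = 49·256 + 62 = 12606 = 0x313E.

313E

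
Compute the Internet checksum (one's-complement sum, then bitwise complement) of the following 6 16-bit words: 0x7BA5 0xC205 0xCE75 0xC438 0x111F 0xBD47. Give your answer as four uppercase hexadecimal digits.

One's-complement addition (fold any carry out of bit 15 back into bit 0):
  0x7BA5 + 0xC205 = 0x13DAA → wrap carry → 0x3DAB
  0x3DAB + 0xCE75 = 0x10C20 → wrap carry → 0x0C21
  0x0C21 + 0xC438 = 0x0D059
  0xD059 + 0x111F = 0x0E178
  0xE178 + 0xBD47 = 0x19EBF → wrap carry → 0x9EC0
One's-complement sum = 0x9EC0.
Checksum = ~0x9EC0 & 0xFFFF = 0x613F.

613F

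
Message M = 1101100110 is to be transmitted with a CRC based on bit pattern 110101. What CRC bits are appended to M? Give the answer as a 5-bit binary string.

Append 5 zeros: 110110011000000. Divide by 110101 (XOR where the leading bit is 1):
  pos 0: 110110 XOR 110101 = 000011
  pos 4: 110110 XOR 110101 = 000011
  pos 8: 110000 XOR 110101 = 000101
Remainder (last 5 bits) = 01010. This is the CRC / FCS.

01010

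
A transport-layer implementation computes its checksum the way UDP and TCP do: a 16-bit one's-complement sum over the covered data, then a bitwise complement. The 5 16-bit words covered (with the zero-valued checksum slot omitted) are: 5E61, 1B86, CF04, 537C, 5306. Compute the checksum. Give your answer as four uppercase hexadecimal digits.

One's-complement addition (fold any carry out of bit 15 back into bit 0):
  0x5E61 + 0x1B86 = 0x079E7
  0x79E7 + 0xCF04 = 0x148EB → wrap carry → 0x48EC
  0x48EC + 0x537C = 0x09C68
  0x9C68 + 0x5306 = 0x0EF6E
One's-complement sum = 0xEF6E.
Checksum = ~0xEF6E & 0xFFFF = 0x1091.

1091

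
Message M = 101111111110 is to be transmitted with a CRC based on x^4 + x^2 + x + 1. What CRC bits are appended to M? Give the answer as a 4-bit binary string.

1010

Append 4 zeros: 1011111111100000. Divide by 10111 (XOR where the leading bit is 1):
  pos 0: 10111 XOR 10111 = 00000
  pos 5: 11111 XOR 10111 = 01000
  pos 6: 10001 XOR 10111 = 00110
  pos 8: 11000 XOR 10111 = 01111
  pos 9: 11110 XOR 10111 = 01001
  pos 10: 10010 XOR 10111 = 00101
Remainder (last 4 bits) = 1010. This is the CRC / FCS.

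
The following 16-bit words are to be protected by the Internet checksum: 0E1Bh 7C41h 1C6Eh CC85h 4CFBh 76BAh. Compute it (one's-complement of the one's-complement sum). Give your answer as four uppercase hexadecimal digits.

C8F9

One's-complement addition (fold any carry out of bit 15 back into bit 0):
  0x0E1B + 0x7C41 = 0x08A5C
  0x8A5C + 0x1C6E = 0x0A6CA
  0xA6CA + 0xCC85 = 0x1734F → wrap carry → 0x7350
  0x7350 + 0x4CFB = 0x0C04B
  0xC04B + 0x76BA = 0x13705 → wrap carry → 0x3706
One's-complement sum = 0x3706.
Checksum = ~0x3706 & 0xFFFF = 0xC8F9.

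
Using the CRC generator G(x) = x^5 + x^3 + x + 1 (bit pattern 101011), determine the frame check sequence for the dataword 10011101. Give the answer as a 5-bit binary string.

Append 5 zeros: 1001110100000. Divide by 101011 (XOR where the leading bit is 1):
  pos 0: 100111 XOR 101011 = 001100
  pos 2: 110001 XOR 101011 = 011010
  pos 3: 110100 XOR 101011 = 011111
  pos 4: 111110 XOR 101011 = 010101
  pos 5: 101010 XOR 101011 = 000001
Remainder (last 5 bits) = 00100. This is the CRC / FCS.

00100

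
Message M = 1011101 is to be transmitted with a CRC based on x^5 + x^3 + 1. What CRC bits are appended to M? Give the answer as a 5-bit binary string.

Append 5 zeros: 101110100000. Divide by 101001 (XOR where the leading bit is 1):
  pos 0: 101110 XOR 101001 = 000111
  pos 3: 111100 XOR 101001 = 010101
  pos 4: 101010 XOR 101001 = 000011
Remainder (last 5 bits) = 01100. This is the CRC / FCS.

01100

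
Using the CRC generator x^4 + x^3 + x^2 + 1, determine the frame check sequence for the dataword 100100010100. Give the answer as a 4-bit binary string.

1001

Append 4 zeros: 1001000101000000. Divide by 11101 (XOR where the leading bit is 1):
  pos 0: 10010 XOR 11101 = 01111
  pos 1: 11110 XOR 11101 = 00011
  pos 4: 11010 XOR 11101 = 00111
  pos 6: 11110 XOR 11101 = 00011
  pos 9: 11000 XOR 11101 = 00101
  pos 11: 10100 XOR 11101 = 01001
Remainder (last 4 bits) = 1001. This is the CRC / FCS.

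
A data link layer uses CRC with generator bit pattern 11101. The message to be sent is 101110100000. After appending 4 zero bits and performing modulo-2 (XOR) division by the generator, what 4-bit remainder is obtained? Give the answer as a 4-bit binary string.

Append 4 zeros: 1011101000000000. Divide by 11101 (XOR where the leading bit is 1):
  pos 0: 10111 XOR 11101 = 01010
  pos 1: 10100 XOR 11101 = 01001
  pos 2: 10011 XOR 11101 = 01110
  pos 3: 11100 XOR 11101 = 00001
  pos 7: 10000 XOR 11101 = 01101
  pos 8: 11010 XOR 11101 = 00111
  pos 10: 11100 XOR 11101 = 00001
Remainder (last 4 bits) = 0010. This is the CRC / FCS.

0010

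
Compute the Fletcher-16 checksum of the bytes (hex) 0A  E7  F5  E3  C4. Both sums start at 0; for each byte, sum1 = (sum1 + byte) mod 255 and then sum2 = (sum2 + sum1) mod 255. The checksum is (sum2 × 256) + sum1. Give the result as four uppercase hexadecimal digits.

4090

Running sums (mod 255):
  after byte 0 (0A): sum1=10, sum2=10
  after byte 1 (E7): sum1=241, sum2=251
  after byte 2 (F5): sum1=231, sum2=227
  after byte 3 (E3): sum1=203, sum2=175
  after byte 4 (C4): sum1=144, sum2=64
Checksum = sum2·256 + sum1 = 64·256 + 144 = 16528 = 0x4090.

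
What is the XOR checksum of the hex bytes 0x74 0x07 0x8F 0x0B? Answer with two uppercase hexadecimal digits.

F7

XOR the bytes together:
  start with 0x74
  0x74 ⊕ 0x07 = 0x73
  0x73 ⊕ 0x8F = 0xFC
  0xFC ⊕ 0x0B = 0xF7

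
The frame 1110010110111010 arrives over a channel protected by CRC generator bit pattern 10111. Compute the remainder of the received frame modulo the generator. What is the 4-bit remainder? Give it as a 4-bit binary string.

Modulo-2 division of 1110010110111010 by 10111:
  pos 0: 11100 XOR 10111 = 01011
  pos 1: 10111 XOR 10111 = 00000
  pos 7: 11011 XOR 10111 = 01100
  pos 8: 11001 XOR 10111 = 01110
  pos 9: 11100 XOR 10111 = 01011
  pos 10: 10111 XOR 10111 = 00000
Remainder = 0000 (zero — the frame passes the CRC check).

0000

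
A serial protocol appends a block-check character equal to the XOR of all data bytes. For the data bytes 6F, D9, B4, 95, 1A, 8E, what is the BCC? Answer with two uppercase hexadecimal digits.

03

XOR the bytes together:
  start with 0x6F
  0x6F ⊕ 0xD9 = 0xB6
  0xB6 ⊕ 0xB4 = 0x02
  0x02 ⊕ 0x95 = 0x97
  0x97 ⊕ 0x1A = 0x8D
  0x8D ⊕ 0x8E = 0x03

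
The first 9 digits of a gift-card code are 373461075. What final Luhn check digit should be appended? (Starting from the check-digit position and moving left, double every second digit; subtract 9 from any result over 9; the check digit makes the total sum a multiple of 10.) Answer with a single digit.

5

Partial digits right→left: 5 7 0 1 6 4 3 7 3
Double every second digit counting from the check-digit position (so the 1st, 3rd, 5th, ... of the partial from the right).
  doubled (with −9 where >9): 1 0 3 6 6 → sum 16
  kept as-is: 7 1 4 7 → sum 19
Total = 16 + 19 = 35.
Check digit = (10 − (35 mod 10)) mod 10 = 5.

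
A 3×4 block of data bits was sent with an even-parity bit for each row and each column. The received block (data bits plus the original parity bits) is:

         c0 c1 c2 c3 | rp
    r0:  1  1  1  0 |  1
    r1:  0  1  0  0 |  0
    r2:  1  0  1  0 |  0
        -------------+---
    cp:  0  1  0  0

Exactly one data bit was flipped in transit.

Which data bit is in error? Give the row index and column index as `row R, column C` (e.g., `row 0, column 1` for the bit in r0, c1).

row 1, column 1

Recompute each row's even parity and compare to rp:
  r0: data parity 1, sent rp 1 → ok
  r1: data parity 1, sent rp 0 → mismatch
  r2: data parity 0, sent rp 0 → ok
Recompute each column's even parity and compare to cp:
  c0: data parity 0, sent cp 0 → ok
  c1: data parity 0, sent cp 1 → mismatch
  c2: data parity 0, sent cp 0 → ok
  c3: data parity 0, sent cp 0 → ok
Exactly one row (r1) and one column (c1) fail → the flipped bit is at their intersection.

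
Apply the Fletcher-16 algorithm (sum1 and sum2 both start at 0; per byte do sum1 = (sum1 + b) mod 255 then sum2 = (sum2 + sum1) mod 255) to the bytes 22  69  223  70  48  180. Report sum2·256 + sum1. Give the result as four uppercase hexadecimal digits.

Running sums (mod 255):
  after byte 0 (22): sum1=22, sum2=22
  after byte 1 (69): sum1=91, sum2=113
  after byte 2 (223): sum1=59, sum2=172
  after byte 3 (70): sum1=129, sum2=46
  after byte 4 (48): sum1=177, sum2=223
  after byte 5 (180): sum1=102, sum2=70
Checksum = sum2·256 + sum1 = 70·256 + 102 = 18022 = 0x4666.

4666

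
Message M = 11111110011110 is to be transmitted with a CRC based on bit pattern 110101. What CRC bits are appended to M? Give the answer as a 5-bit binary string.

Append 5 zeros: 1111111001111000000. Divide by 110101 (XOR where the leading bit is 1):
  pos 0: 111111 XOR 110101 = 001010
  pos 2: 101010 XOR 110101 = 011111
  pos 3: 111110 XOR 110101 = 001011
  pos 5: 101111 XOR 110101 = 011010
  pos 6: 110101 XOR 110101 = 000000
  pos 12: 100000 XOR 110101 = 010101
  pos 13: 101010 XOR 110101 = 011111
Remainder (last 5 bits) = 11111. This is the CRC / FCS.

11111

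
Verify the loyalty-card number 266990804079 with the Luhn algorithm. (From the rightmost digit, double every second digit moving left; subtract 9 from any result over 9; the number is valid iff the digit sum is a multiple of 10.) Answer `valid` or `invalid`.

valid

From the right, keep odd positions and double even positions (subtract 9 from any doubled value over 9):
  doubled (positions 2,4,...): 5 8 7 9 3 4 → sum 36
  kept (positions 1,3,...): 9 0 0 0 9 6 → sum 24
Total = 60.
60 mod 10 = 0, so the number is valid.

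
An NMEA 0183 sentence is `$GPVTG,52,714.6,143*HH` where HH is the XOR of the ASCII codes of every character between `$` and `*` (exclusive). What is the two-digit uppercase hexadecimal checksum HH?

65

XOR the ASCII codes of the payload characters:
  'G' = 0x47 → acc = 0x47
  'P' = 0x50 → acc = 0x17
  'V' = 0x56 → acc = 0x41
  'T' = 0x54 → acc = 0x15
  'G' = 0x47 → acc = 0x52
  ',' = 0x2C → acc = 0x7E
  '5' = 0x35 → acc = 0x4B
  '2' = 0x32 → acc = 0x79
  ',' = 0x2C → acc = 0x55
  '7' = 0x37 → acc = 0x62
  '1' = 0x31 → acc = 0x53
  '4' = 0x34 → acc = 0x67
  '.' = 0x2E → acc = 0x49
  '6' = 0x36 → acc = 0x7F
  ',' = 0x2C → acc = 0x53
  '1' = 0x31 → acc = 0x62
  '4' = 0x34 → acc = 0x56
  '3' = 0x33 → acc = 0x65
Checksum = 0x65.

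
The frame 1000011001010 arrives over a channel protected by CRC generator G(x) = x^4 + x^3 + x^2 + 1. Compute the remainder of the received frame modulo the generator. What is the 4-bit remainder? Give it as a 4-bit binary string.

0010

Modulo-2 division of 1000011001010 by 11101:
  pos 0: 10000 XOR 11101 = 01101
  pos 1: 11011 XOR 11101 = 00110
  pos 3: 11010 XOR 11101 = 00111
  pos 5: 11101 XOR 11101 = 00000
Remainder = 0010 (nonzero — an error is detected).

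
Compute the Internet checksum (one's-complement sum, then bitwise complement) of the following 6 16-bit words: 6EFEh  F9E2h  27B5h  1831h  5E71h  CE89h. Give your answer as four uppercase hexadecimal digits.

One's-complement addition (fold any carry out of bit 15 back into bit 0):
  0x6EFE + 0xF9E2 = 0x168E0 → wrap carry → 0x68E1
  0x68E1 + 0x27B5 = 0x09096
  0x9096 + 0x1831 = 0x0A8C7
  0xA8C7 + 0x5E71 = 0x10738 → wrap carry → 0x0739
  0x0739 + 0xCE89 = 0x0D5C2
One's-complement sum = 0xD5C2.
Checksum = ~0xD5C2 & 0xFFFF = 0x2A3D.

2A3D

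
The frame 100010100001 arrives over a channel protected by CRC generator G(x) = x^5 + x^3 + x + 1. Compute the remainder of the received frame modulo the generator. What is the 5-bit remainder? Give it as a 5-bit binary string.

00000

Modulo-2 division of 100010100001 by 101011:
  pos 0: 100010 XOR 101011 = 001001
  pos 2: 100110 XOR 101011 = 001101
  pos 4: 110100 XOR 101011 = 011111
  pos 5: 111110 XOR 101011 = 010101
  pos 6: 101011 XOR 101011 = 000000
Remainder = 00000 (zero — the frame passes the CRC check).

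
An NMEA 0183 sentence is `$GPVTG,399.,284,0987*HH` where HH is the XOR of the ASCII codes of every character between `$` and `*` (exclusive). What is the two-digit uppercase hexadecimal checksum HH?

XOR the ASCII codes of the payload characters:
  'G' = 0x47 → acc = 0x47
  'P' = 0x50 → acc = 0x17
  'V' = 0x56 → acc = 0x41
  'T' = 0x54 → acc = 0x15
  'G' = 0x47 → acc = 0x52
  ',' = 0x2C → acc = 0x7E
  '3' = 0x33 → acc = 0x4D
  '9' = 0x39 → acc = 0x74
  '9' = 0x39 → acc = 0x4D
  '.' = 0x2E → acc = 0x63
  ',' = 0x2C → acc = 0x4F
  '2' = 0x32 → acc = 0x7D
  '8' = 0x38 → acc = 0x45
  '4' = 0x34 → acc = 0x71
  ',' = 0x2C → acc = 0x5D
  '0' = 0x30 → acc = 0x6D
  '9' = 0x39 → acc = 0x54
  '8' = 0x38 → acc = 0x6C
  '7' = 0x37 → acc = 0x5B
Checksum = 0x5B.

5B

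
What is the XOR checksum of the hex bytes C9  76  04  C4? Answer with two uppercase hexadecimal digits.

7F

XOR the bytes together:
  start with 0xC9
  0xC9 ⊕ 0x76 = 0xBF
  0xBF ⊕ 0x04 = 0xBB
  0xBB ⊕ 0xC4 = 0x7F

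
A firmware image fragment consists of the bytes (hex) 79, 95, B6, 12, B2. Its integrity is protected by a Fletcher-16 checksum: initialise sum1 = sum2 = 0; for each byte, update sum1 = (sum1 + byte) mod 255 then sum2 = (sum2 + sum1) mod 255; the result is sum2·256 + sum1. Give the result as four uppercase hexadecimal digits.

B08A

Running sums (mod 255):
  after byte 0 (79): sum1=121, sum2=121
  after byte 1 (95): sum1=15, sum2=136
  after byte 2 (B6): sum1=197, sum2=78
  after byte 3 (12): sum1=215, sum2=38
  after byte 4 (B2): sum1=138, sum2=176
Checksum = sum2·256 + sum1 = 176·256 + 138 = 45194 = 0xB08A.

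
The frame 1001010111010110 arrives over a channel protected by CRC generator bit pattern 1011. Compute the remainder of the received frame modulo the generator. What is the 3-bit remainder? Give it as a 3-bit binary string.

000

Modulo-2 division of 1001010111010110 by 1011:
  pos 0: 1001 XOR 1011 = 0010
  pos 2: 1001 XOR 1011 = 0010
  pos 4: 1001 XOR 1011 = 0010
  pos 6: 1011 XOR 1011 = 0000
  pos 11: 1011 XOR 1011 = 0000
Remainder = 000 (zero — the frame passes the CRC check).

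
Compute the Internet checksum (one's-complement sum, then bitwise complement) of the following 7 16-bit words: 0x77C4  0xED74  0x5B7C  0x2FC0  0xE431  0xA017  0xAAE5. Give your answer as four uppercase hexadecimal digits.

One's-complement addition (fold any carry out of bit 15 back into bit 0):
  0x77C4 + 0xED74 = 0x16538 → wrap carry → 0x6539
  0x6539 + 0x5B7C = 0x0C0B5
  0xC0B5 + 0x2FC0 = 0x0F075
  0xF075 + 0xE431 = 0x1D4A6 → wrap carry → 0xD4A7
  0xD4A7 + 0xA017 = 0x174BE → wrap carry → 0x74BF
  0x74BF + 0xAAE5 = 0x11FA4 → wrap carry → 0x1FA5
One's-complement sum = 0x1FA5.
Checksum = ~0x1FA5 & 0xFFFF = 0xE05A.

E05A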